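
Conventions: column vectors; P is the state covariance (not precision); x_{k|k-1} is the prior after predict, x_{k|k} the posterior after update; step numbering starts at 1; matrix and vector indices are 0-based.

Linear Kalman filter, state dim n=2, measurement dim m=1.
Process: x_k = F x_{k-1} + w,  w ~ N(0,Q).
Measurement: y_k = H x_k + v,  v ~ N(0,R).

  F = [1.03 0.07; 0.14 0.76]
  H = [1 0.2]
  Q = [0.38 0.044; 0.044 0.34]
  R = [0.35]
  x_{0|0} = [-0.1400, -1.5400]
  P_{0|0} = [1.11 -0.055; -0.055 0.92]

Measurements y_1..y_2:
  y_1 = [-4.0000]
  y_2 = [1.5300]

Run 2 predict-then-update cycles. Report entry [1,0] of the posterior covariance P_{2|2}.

P_post[1,0] = -0.0816

step 1: x^-=[-0.2520, -1.1900]  P^-=[1.5542 0.2094; 0.2094 0.8814]  S=[2.0232]  K=[0.7889; 0.1906]  nu=[-3.5100]  x^+=[-3.0210, -1.8591]  P^+=[0.2951 -0.0949; -0.0949 0.8079]
step 2: x^-=[-3.2417, -1.8359]  P^-=[0.6833 0.0543; 0.0543 0.7922]  S=[1.0868]  K=[0.6388; 0.1958]  nu=[5.1389]  x^+=[0.0409, -0.8296]  P^+=[0.2399 -0.0816; -0.0816 0.7506]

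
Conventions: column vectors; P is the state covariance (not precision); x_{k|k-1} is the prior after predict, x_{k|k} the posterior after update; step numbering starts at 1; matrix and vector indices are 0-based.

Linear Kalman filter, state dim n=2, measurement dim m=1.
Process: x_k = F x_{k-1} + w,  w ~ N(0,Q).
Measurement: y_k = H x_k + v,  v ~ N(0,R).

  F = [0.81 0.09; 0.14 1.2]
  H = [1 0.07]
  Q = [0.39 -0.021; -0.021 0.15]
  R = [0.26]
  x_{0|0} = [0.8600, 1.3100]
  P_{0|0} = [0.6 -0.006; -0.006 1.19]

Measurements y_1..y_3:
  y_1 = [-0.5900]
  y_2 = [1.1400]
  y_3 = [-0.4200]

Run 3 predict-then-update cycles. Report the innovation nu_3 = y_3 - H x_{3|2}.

step 1: x^-=[0.8145, 1.6924]  P^-=[0.7924 0.1697; 0.1697 1.8733]  S=[1.0854]  K=[0.7410; 0.2771]  nu=[-1.5230]  x^+=[-0.3141, 1.2703]  P^+=[0.1964 -0.0532; -0.0532 1.7900]
step 2: x^-=[-0.1401, 1.4804]  P^-=[0.5256 0.1422; 0.1422 2.7135]  S=[0.8188]  K=[0.6541; 0.4056]  nu=[1.1765]  x^+=[0.6294, 1.9576]  P^+=[0.1753 -0.0751; -0.0751 2.5788]
step 3: x^-=[0.6860, 2.4373]  P^-=[0.5150 0.2035; 0.2035 3.8417]  S=[0.8223]  K=[0.6436; 0.5745]  nu=[-1.2766]  x^+=[-0.1356, 1.7038]  P^+=[0.1744 -0.1005; -0.1005 3.5703]

innov = [-1.2766]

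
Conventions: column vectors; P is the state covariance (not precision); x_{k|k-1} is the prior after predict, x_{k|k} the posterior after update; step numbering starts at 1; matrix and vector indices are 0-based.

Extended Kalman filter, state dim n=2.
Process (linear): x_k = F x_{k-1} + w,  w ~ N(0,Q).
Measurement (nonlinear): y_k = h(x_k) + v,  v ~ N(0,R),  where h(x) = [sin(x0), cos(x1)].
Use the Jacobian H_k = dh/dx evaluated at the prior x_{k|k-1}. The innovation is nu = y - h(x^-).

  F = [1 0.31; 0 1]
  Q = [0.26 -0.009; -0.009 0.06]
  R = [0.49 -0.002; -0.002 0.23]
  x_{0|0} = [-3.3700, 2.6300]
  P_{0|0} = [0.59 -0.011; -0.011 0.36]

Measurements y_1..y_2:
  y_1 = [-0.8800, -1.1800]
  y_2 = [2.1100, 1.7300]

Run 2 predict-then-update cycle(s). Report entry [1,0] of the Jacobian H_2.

step 1: x^-=[-2.5547, 2.6300]  P^-=[0.8778 0.0916; 0.0916 0.4200]  H_jac=[-0.8327 0.0000; 0.0000 -0.4896]  S=[1.0986 0.0353; 0.0353 0.3307]  K=[-0.6632 -0.0647; -0.0496 -0.6165]  nu=[-0.3262, -0.3080]  x^+=[-2.3184, 2.8361]  P^+=[0.3901 0.0277; 0.0277 0.2894]
step 2: x^-=[-1.4392, 2.8361]  P^-=[0.6951 0.1084; 0.1084 0.3494]  H_jac=[0.1312 0.0000; 0.0000 -0.3008]  S=[0.5020 -0.0063; -0.0063 0.2616]  K=[0.1802 -0.1203; 0.0233 -0.4012]  nu=[3.1014, 2.6837]  x^+=[-1.2033, 1.8317]  P^+=[0.6748 0.0932; 0.0932 0.3069]

H_jac[1,0] = 0.0000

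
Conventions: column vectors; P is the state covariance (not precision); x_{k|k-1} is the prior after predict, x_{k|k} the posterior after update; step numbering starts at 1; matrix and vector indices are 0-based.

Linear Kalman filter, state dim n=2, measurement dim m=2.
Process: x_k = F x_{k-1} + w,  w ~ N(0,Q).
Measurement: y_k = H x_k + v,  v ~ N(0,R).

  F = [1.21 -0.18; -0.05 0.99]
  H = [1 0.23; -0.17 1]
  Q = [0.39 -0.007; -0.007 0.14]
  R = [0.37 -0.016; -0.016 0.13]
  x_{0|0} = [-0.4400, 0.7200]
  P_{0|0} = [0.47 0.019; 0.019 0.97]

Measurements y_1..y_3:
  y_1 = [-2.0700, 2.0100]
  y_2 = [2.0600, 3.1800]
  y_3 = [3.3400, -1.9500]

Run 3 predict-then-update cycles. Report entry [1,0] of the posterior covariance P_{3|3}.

P_post[1,0] = 0.0033

step 1: x^-=[-0.6620, 0.7348]  P^-=[1.1013 -0.1854; -0.1854 1.0900]  S=[1.4437 -0.1306; -0.1306 1.3148]  K=[0.7141 -0.2124; 0.1235 0.8652]  nu=[-1.5770, 1.1627]  x^+=[-2.0351, 1.5459]  P^+=[0.2662 0.0062; 0.0062 0.1116]
step 2: x^-=[-2.7407, 1.6322]  P^-=[0.7806 -0.0355; -0.0355 0.2494]  S=[1.1475 -0.1254; -0.1254 0.4140]  K=[0.6503 -0.2092; 0.0895 0.6440]  nu=[4.4253, 1.0819]  x^+=[-0.0893, 2.7249]  P^+=[0.2431 0.0037; 0.0037 0.0829]
step 3: x^-=[-0.5985, 2.7021]  P^-=[0.7470 -0.0320; -0.0320 0.2215]  S=[1.1140 -0.1228; -0.1228 0.3840]  K=[0.6409 -0.2091; 0.0852 0.6183]  nu=[3.3170, -4.7539]  x^+=[2.5214, 0.0454]  P^+=[0.2397 0.0033; 0.0033 0.0796]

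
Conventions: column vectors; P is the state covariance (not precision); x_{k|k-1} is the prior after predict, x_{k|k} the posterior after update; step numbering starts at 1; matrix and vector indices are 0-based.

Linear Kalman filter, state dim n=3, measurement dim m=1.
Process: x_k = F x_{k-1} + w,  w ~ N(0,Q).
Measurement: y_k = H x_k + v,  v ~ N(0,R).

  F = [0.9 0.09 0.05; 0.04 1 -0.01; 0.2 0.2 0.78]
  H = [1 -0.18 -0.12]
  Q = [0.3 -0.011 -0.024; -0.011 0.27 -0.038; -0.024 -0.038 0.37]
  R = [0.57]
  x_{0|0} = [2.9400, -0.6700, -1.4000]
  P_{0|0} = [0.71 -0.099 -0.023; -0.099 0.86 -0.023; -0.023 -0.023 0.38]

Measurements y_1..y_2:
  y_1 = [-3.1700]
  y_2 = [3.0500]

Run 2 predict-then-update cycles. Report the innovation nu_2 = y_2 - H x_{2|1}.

step 1: x^-=[2.5157, -0.5384, -0.6380]  P^-=[0.8647 0.0013 0.0963; 0.0013 1.1237 0.0976; 0.0963 0.0976 0.6417]  S=[1.4610]  K=[0.5838; -0.1455; 0.0012]  nu=[-5.8592]  x^+=[-0.9048, 0.3144, -0.6449]  P^+=[0.3668 0.1255 0.0953; 0.1255 1.0928 0.0978; 0.0953 0.0978 0.6417]
step 2: x^-=[-0.8183, 0.2846, -0.6211]  P^-=[0.6373 0.2178 0.1872; 0.2178 1.3714 0.2835; 0.1872 0.2835 0.8891]  S=[1.1535]  K=[0.4991; -0.0547; 0.0256]  nu=[3.8450]  x^+=[1.1006, 0.0742, -0.5226]  P^+=[0.3500 0.2493 0.1725; 0.2493 1.3680 0.2851; 0.1725 0.2851 0.8883]

innov = [3.8450]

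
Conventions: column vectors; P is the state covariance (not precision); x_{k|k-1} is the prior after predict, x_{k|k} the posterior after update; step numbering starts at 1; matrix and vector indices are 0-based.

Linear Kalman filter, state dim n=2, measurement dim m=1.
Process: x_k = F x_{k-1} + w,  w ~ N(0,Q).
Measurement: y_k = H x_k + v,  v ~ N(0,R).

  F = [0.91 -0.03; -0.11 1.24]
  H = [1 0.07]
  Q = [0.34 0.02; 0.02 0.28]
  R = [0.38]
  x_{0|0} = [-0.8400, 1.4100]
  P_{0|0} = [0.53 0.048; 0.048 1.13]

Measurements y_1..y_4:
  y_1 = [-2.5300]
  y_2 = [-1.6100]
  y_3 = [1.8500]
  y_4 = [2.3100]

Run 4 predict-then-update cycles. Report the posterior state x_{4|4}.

step 1: x^-=[-0.8067, 1.8408]  P^-=[0.7773 -0.0208; -0.0208 2.0108]  S=[1.1642]  K=[0.6664; 0.1031]  nu=[-1.8522]  x^+=[-2.0410, 1.6499]  P^+=[0.2603 -0.1007; -0.1007 1.9984]
step 2: x^-=[-1.9068, 2.2704]  P^-=[0.5628 -0.1944; -0.1944 3.3834]  S=[0.9322]  K=[0.5892; 0.0455]  nu=[0.1378]  x^+=[-1.8256, 2.2767]  P^+=[0.2392 -0.2194; -0.2194 3.3815]
step 3: x^-=[-1.7296, 3.0239]  P^-=[0.5531 -0.3780; -0.3780 5.5421]  S=[0.9074]  K=[0.5804; 0.0109]  nu=[3.3679]  x^+=[0.2253, 3.0607]  P^+=[0.2474 -0.3838; -0.3838 5.5420]
step 4: x^-=[0.1132, 3.7705]  P^-=[0.5708 -0.6453; -0.6453 8.9091]  S=[0.9042]  K=[0.5814; -0.0239]  nu=[1.9329]  x^+=[1.2370, 3.7242]  P^+=[0.2652 -0.6327; -0.6327 8.9086]

x_post = [1.2370, 3.7242]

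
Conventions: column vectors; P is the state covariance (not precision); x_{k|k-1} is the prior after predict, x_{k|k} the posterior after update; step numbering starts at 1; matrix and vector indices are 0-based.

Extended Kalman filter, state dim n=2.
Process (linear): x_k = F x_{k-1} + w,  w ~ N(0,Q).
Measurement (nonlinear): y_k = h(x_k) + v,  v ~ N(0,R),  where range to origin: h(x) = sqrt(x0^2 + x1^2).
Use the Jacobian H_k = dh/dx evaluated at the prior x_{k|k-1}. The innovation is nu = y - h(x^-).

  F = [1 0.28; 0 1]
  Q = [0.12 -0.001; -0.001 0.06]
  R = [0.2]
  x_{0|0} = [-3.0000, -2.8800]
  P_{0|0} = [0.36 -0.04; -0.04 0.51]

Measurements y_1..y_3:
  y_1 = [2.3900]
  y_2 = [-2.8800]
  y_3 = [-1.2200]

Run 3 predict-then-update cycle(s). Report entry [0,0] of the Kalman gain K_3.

step 1: x^-=[-3.8064, -2.8800]  P^-=[0.4976 0.1018; 0.1018 0.5700]  H_jac=[-0.7975 -0.6034]  S=[0.8219]  K=[-0.5575; -0.5172]  nu=[-2.3832]  x^+=[-2.4778, -1.6474]  P^+=[0.2421 -0.1352; -0.1352 0.3501]
step 2: x^-=[-2.9390, -1.6474]  P^-=[0.3139 -0.0382; -0.0382 0.4101]  H_jac=[-0.8723 -0.4890]  S=[0.5043]  K=[-0.5059; -0.3316]  nu=[-6.2492]  x^+=[0.2223, 0.4250]  P^+=[0.1848 -0.1228; -0.1228 0.3547]
step 3: x^-=[0.3413, 0.4250]  P^-=[0.2639 -0.0245; -0.0245 0.4147]  H_jac=[0.6261 0.7797]  S=[0.5317]  K=[0.2749; 0.5793]  nu=[-1.7651]  x^+=[-0.1439, -0.5976]  P^+=[0.2237 -0.1091; -0.1091 0.2362]

K[0,0] = 0.2749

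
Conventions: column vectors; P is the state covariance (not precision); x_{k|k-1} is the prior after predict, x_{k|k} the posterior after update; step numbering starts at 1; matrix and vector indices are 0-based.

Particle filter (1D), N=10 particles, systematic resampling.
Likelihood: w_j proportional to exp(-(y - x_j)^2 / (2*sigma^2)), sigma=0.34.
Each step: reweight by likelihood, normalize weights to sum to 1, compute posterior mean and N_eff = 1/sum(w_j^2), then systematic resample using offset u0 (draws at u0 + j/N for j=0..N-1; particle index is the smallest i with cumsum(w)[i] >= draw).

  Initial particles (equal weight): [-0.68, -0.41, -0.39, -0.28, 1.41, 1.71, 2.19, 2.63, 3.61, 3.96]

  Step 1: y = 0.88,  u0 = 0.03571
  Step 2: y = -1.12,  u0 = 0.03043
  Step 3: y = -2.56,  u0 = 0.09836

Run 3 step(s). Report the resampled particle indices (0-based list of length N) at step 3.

resampled_idx = [0, 1, 2, 3, 4, 5, 6, 7, 8, 9]

step 1: w=[0.0001, 0.0021, 0.0026, 0.0084, 0.8410, 0.1440, 0.0017, 0.0000, 0.0000, 0.0000]  mean=1.4315  Neff=1.3733  idx=[4, 4, 4, 4, 4, 4, 4, 4, 4, 5]
step 2: w=[0.1111, 0.1111, 0.1111, 0.1111, 0.1111, 0.1111, 0.1111, 0.1111, 0.1111, 0.0001]  mean=1.4100  Neff=9.0019  idx=[0, 1, 2, 2, 3, 4, 5, 6, 7, 8]
step 3: w=[0.1000, 0.1000, 0.1000, 0.1000, 0.1000, 0.1000, 0.1000, 0.1000, 0.1000, 0.1000]  mean=1.4100  Neff=10.0000  idx=[0, 1, 2, 3, 4, 5, 6, 7, 8, 9]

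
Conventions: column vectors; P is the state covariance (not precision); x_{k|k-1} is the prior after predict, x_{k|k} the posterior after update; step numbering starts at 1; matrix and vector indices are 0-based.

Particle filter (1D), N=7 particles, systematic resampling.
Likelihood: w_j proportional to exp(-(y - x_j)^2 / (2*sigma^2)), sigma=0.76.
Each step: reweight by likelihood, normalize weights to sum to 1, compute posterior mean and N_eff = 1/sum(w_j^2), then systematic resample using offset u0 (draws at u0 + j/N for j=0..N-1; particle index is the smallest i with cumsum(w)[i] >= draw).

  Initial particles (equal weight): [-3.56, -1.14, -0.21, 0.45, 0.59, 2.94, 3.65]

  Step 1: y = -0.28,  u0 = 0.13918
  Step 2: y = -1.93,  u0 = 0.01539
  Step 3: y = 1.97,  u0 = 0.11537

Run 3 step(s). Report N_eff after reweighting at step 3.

step 1: w=[0.0000, 0.1972, 0.3725, 0.2359, 0.1943, 0.0000, 0.0000]  mean=-0.0823  Neff=3.6892  idx=[1, 2, 2, 2, 3, 4, 4]
step 2: w=[0.7020, 0.0931, 0.0931, 0.0931, 0.0089, 0.0049, 0.0049]  mean=-0.8491  Neff=1.9271  idx=[0, 0, 0, 0, 0, 1, 2]
step 3: w=[0.0068, 0.0068, 0.0068, 0.0068, 0.0068, 0.4829, 0.4829]  mean=-0.2418  Neff=2.1428  idx=[5, 5, 5, 6, 6, 6, 6]

N_eff = 2.1428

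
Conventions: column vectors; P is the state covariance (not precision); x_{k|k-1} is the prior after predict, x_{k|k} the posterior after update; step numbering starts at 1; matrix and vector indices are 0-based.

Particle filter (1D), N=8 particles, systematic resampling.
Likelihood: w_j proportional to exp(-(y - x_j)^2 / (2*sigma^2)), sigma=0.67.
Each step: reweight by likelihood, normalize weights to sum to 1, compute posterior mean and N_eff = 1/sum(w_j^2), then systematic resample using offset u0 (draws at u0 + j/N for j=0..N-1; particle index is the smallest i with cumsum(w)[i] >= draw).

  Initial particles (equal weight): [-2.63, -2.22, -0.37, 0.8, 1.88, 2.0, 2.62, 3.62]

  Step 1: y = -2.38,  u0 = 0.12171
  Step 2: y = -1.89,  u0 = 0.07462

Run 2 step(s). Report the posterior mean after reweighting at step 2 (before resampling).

post_mean = -2.3204

step 1: w=[0.4869, 0.5073, 0.0058, 0.0000, 0.0000, 0.0000, 0.0000, 0.0000]  mean=-2.4089  Neff=2.0224  idx=[0, 0, 0, 1, 1, 1, 1, 2]
step 2: w=[0.1035, 0.1035, 0.1035, 0.1687, 0.1687, 0.1687, 0.1687, 0.0145]  mean=-2.3204  Neff=6.8381  idx=[0, 1, 3, 3, 4, 5, 6, 6]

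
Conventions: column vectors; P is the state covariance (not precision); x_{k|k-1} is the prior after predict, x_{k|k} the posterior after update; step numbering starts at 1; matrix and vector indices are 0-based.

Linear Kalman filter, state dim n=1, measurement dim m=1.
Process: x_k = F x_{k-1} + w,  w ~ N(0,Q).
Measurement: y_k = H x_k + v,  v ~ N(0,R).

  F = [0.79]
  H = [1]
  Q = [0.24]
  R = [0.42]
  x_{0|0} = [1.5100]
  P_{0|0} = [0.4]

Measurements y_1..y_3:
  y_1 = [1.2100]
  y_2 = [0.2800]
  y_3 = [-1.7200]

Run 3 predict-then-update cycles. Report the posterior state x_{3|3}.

step 1: x^-=[1.1929]  P^-=[0.4896]  S=[0.9096]  K=[0.5383]  nu=[0.0171]  x^+=[1.2021]  P^+=[0.2261]
step 2: x^-=[0.9497]  P^-=[0.3811]  S=[0.8011]  K=[0.4757]  nu=[-0.6697]  x^+=[0.6311]  P^+=[0.1998]
step 3: x^-=[0.4986]  P^-=[0.3647]  S=[0.7847]  K=[0.4648]  nu=[-2.2186]  x^+=[-0.5325]  P^+=[0.1952]

x_post = [-0.5325]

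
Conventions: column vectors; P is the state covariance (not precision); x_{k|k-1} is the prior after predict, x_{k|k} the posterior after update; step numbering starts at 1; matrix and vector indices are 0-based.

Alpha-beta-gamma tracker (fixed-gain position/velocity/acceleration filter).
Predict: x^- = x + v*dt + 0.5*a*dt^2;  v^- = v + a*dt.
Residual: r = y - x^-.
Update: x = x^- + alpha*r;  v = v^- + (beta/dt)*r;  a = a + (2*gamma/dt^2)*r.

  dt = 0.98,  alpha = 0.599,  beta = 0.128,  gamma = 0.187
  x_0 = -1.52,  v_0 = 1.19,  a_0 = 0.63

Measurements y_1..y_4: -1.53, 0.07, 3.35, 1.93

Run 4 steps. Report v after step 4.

v_post = 1.7023

step 1: x_pred=-0.0513  r=-1.4787  x^+=-0.9370  v^+=1.6143  a^+=0.0542
step 2: x_pred=0.6709  r=-0.6009  x^+=0.3110  v^+=1.5888  a^+=-0.1799
step 3: x_pred=1.7817  r=1.5683  x^+=2.7211  v^+=1.6174  a^+=0.4309
step 4: x_pred=4.5131  r=-2.5831  x^+=2.9658  v^+=1.7023  a^+=-0.5750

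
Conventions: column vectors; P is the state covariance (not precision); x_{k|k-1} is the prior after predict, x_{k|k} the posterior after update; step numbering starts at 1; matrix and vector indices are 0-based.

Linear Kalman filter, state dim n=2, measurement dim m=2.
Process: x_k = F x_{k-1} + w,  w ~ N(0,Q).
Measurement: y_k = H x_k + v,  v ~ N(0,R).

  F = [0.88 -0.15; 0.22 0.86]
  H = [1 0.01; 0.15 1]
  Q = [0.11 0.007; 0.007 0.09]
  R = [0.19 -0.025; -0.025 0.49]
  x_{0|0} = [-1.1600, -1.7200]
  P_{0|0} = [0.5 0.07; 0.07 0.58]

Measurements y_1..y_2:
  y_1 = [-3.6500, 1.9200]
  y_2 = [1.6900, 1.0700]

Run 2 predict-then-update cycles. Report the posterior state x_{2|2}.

step 1: x^-=[-0.7628, -1.7344]  P^-=[0.4918 0.0796; 0.0796 0.5697]  S=[0.6834 0.1342; 0.1342 1.0946]  K=[0.7103 0.0530; 0.0210 0.5288]  nu=[-2.8699, 3.7688]  x^+=[-2.6014, 0.1980]  P^+=[0.1338 -0.0118; -0.0118 0.2603]
step 2: x^-=[-2.3189, -0.4020]  P^-=[0.2226 -0.0092; -0.0092 0.2845]  S=[0.4124 0.0020; 0.0020 0.7768]  K=[0.5393 0.0297; -0.0173 0.3646]  nu=[4.0129, 1.8198]  x^+=[-0.1007, 0.1922]  P^+=[0.1019 -0.0142; -0.0142 0.1812]

x_post = [-0.1007, 0.1922]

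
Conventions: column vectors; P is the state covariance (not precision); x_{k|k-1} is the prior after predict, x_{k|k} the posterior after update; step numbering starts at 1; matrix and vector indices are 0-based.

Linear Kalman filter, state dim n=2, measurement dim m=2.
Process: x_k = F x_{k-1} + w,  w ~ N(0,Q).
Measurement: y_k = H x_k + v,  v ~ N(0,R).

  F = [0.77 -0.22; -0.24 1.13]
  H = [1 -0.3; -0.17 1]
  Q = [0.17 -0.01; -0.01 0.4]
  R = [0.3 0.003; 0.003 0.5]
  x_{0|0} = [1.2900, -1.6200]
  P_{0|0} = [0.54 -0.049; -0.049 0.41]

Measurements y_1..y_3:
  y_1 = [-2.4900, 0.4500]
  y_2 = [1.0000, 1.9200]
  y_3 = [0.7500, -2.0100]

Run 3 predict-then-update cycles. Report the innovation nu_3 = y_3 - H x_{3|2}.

innov = [1.2189, -3.0265]

step 1: x^-=[1.3497, -2.1402]  P^-=[0.5266 -0.2569; -0.2569 0.9812]  S=[1.0691 -0.6509; -0.6509 1.5838]  K=[0.5755 0.0178; -0.1623 0.5804]  nu=[-4.4818, 2.8196]  x^+=[-1.1795, 0.2237]  P^+=[0.1853 0.0421; 0.0421 0.2969]
step 2: x^-=[-0.9574, 0.5358]  P^-=[0.2800 -0.0792; -0.0792 0.7669]  S=[0.6965 -0.3579; -0.3579 1.3019]  K=[0.4495 0.0262; -0.1584 0.5559]  nu=[2.1181, 1.2214]  x^+=[0.0268, 0.8793]  P^+=[0.1468 0.0394; 0.0394 0.2842]
step 3: x^-=[-0.1728, 0.9872]  P^-=[0.2574 -0.0714; -0.0714 0.7499]  S=[0.6678 -0.3408; -0.3408 1.2816]  K=[0.4301 0.0245; -0.1624 0.5514]  nu=[1.2189, -3.0265]  x^+=[0.2773, -0.8797]  P^+=[0.1403 0.0374; 0.0374 0.2816]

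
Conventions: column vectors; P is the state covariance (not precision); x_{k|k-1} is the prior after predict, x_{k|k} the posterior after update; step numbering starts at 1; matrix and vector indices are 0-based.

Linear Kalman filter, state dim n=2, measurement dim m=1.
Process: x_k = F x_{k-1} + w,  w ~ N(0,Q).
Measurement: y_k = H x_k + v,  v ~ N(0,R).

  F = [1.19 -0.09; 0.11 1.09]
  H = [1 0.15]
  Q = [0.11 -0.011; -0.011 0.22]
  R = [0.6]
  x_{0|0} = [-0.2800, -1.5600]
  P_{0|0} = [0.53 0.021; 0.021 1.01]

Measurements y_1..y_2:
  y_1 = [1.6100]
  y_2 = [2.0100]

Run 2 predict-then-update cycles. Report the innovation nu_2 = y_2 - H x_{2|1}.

innov = [0.9118]

step 1: x^-=[-0.1928, -1.7312]  P^-=[0.8642 -0.0137; -0.0137 1.4314]  S=[1.4923]  K=[0.5777; 0.1347]  nu=[2.0625]  x^+=[0.9988, -1.4533]  P^+=[0.3661 -0.1298; -0.1298 1.4043]
step 2: x^-=[1.3193, -1.4743]  P^-=[0.6676 -0.2679; -0.2679 1.8618]  S=[1.2291]  K=[0.5105; 0.0092]  nu=[0.9118]  x^+=[1.7848, -1.4659]  P^+=[0.3473 -0.2737; -0.2737 1.8617]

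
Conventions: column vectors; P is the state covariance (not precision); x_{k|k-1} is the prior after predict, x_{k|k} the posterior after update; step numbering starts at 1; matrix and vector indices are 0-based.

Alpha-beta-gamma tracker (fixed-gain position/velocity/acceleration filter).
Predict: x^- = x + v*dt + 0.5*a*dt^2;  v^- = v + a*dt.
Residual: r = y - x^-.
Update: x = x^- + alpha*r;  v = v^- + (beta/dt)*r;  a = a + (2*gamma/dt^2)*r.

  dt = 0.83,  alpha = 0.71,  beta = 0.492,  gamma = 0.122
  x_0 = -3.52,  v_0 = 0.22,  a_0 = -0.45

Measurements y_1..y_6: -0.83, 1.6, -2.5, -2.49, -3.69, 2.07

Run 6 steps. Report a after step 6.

a_post = 1.5890

step 1: x_pred=-3.4924  r=2.6624  x^+=-1.6021  v^+=1.4247  a^+=0.4930
step 2: x_pred=-0.2498  r=1.8498  x^+=1.0636  v^+=2.9304  a^+=1.1482
step 3: x_pred=3.8913  r=-6.3913  x^+=-0.6465  v^+=0.0948  a^+=-1.1155
step 4: x_pred=-0.9521  r=-1.5379  x^+=-2.0440  v^+=-1.7427  a^+=-1.6602
step 5: x_pred=-4.0623  r=0.3723  x^+=-3.7980  v^+=-2.9000  a^+=-1.5284
step 6: x_pred=-6.7314  r=8.8014  x^+=-0.4824  v^+=1.0487  a^+=1.5890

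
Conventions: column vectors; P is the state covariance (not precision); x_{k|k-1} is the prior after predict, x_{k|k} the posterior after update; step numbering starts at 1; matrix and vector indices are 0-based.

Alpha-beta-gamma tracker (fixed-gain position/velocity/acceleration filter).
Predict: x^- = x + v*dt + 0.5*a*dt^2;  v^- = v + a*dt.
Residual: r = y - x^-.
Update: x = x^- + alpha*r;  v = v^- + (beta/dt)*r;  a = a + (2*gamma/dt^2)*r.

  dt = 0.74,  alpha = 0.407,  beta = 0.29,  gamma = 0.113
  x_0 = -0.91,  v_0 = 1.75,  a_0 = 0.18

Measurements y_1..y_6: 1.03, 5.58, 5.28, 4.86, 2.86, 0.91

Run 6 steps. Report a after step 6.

a_post = -5.8786

step 1: x_pred=0.4343  r=0.5957  x^+=0.6767  v^+=2.1167  a^+=0.4259
step 2: x_pred=2.3597  r=3.2203  x^+=3.6703  v^+=3.6938  a^+=1.7549
step 3: x_pred=6.8843  r=-1.6043  x^+=6.2313  v^+=4.3638  a^+=1.0928
step 4: x_pred=9.7597  r=-4.8997  x^+=7.7655  v^+=3.2523  a^+=-0.9293
step 5: x_pred=9.9178  r=-7.0578  x^+=7.0453  v^+=-0.2013  a^+=-3.8422
step 6: x_pred=5.8443  r=-4.9343  x^+=3.8360  v^+=-4.9782  a^+=-5.8786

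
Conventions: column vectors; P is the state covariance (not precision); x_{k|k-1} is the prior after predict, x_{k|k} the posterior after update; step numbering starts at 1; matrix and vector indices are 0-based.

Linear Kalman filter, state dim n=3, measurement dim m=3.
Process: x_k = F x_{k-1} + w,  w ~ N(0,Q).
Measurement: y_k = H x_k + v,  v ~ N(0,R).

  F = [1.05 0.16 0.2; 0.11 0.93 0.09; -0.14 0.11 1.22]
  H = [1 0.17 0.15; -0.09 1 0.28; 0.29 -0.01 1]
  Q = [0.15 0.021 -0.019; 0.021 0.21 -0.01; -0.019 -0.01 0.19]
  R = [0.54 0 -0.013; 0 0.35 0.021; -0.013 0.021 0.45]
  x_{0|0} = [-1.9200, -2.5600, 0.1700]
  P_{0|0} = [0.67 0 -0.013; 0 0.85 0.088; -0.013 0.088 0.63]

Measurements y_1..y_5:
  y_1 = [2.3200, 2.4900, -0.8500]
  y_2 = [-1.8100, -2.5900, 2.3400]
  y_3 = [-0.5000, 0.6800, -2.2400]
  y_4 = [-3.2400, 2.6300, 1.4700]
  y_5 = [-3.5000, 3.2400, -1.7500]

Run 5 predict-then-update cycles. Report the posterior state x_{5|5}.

step 1: x^-=[-2.3916, -2.5767, 0.1946]  P^-=[0.9358 0.2523 0.0540; 0.2523 0.9728 0.2349; 0.0540 0.2349 1.1792]  S=[1.6444 0.4400 0.5395; 0.4400 1.5063 0.6242; 0.5395 0.6242 1.7331]  K=[0.6111 -0.0649 0.0195; 0.1301 0.6840 -0.1147; -0.0877 0.1189 0.6726]  nu=[5.1204, 4.7970, -0.3768]  x^+=[0.4186, 1.4135, 0.0620]  P^+=[0.3384 0.0357 -0.0983; 0.0357 0.2533 -0.0467; -0.0983 -0.0467 0.3343]
step 2: x^-=[0.6781, 1.3662, 0.1726]  P^-=[0.5107 0.1184 -0.1127; 0.1184 0.4334 -0.0223; -0.1127 -0.0223 0.7173]  S=[1.0846 0.1400 0.1252; 0.1400 0.8157 0.2174; 0.1252 0.2174 1.1446]  K=[0.4793 -0.0275 -0.0174; 0.1192 0.5181 -0.1047; -0.0879 0.0889 0.5910]  nu=[-2.7463, -3.9435, 1.9845]  x^+=[-0.5642, -1.2120, 1.2361]  P^+=[0.2661 0.0395 -0.0914; 0.0395 0.1959 -0.0473; -0.0914 -0.0473 0.2950]
step 3: x^-=[-0.5391, -1.0780, 1.4538]  P^-=[0.4320 0.1054 -0.1038; 0.1054 0.3834 -0.0316; -0.1038 -0.0316 0.6540]  S=[1.0009 0.1236 0.1003; 0.1236 0.7568 0.1891; 0.1003 0.1891 1.0802]  K=[0.4380 -0.0174 -0.0187; 0.1154 0.4888 -0.1008; -0.0784 0.0828 0.5706]  nu=[0.0043, 1.3024, -3.5482]  x^+=[-0.4937, -0.0834, -0.4634]  P^+=[0.2428 0.0390 -0.0845; 0.0390 0.1854 -0.0460; -0.0845 -0.0460 0.2836]
step 4: x^-=[-0.6244, -0.1736, -0.5054]  P^-=[0.4085 0.1014 -0.0945; 0.1014 0.3742 -0.0312; -0.0945 -0.0312 0.6344]  S=[0.9781 0.1220 0.1001; 0.1220 0.7462 0.1834; 0.1001 0.1834 1.0640]  K=[0.4241 -0.0142 -0.0159; 0.1138 0.4832 -0.0992; -0.0725 0.0809 0.5636]  nu=[-2.5102, 2.8889, 2.1548]  x^+=[-1.7644, 0.7229, 1.1248]  P^+=[0.2348 0.0384 -0.0807; 0.0384 0.1832 -0.0453; -0.0807 -0.0453 0.2792]
step 5: x^-=[-1.5120, 0.5794, 1.6988]  P^-=[0.4009 0.1001 -0.0895; 0.1001 0.3722 -0.0304; -0.0895 -0.0304 0.6266]  S=[0.9714 0.1222 0.1020; 0.1222 0.7441 0.1819; 0.1020 0.1819 1.0585]  K=[0.4195 -0.0132 -0.0138; 0.1132 0.4822 -0.0986; -0.0697 0.0802 0.5607]  nu=[-2.3413, 2.0488, -3.0045]  x^+=[-2.4795, 1.5985, 0.3416]  P^+=[0.2321 0.0381 -0.0789; 0.0381 0.1827 -0.0449; -0.0789 -0.0449 0.2773]

x_post = [-2.4795, 1.5985, 0.3416]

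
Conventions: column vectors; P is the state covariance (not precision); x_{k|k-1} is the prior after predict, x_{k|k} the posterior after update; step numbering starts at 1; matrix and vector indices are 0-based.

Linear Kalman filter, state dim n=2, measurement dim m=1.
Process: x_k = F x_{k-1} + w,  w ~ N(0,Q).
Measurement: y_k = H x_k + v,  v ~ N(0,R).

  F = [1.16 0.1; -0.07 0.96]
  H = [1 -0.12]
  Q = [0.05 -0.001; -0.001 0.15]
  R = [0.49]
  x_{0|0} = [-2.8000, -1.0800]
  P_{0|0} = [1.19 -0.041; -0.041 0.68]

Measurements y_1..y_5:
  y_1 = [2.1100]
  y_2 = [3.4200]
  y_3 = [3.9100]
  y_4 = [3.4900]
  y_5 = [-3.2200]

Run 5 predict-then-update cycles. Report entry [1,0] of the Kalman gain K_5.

K[1,0] = 0.1672

step 1: x^-=[-3.3560, -0.8408]  P^-=[1.6486 -0.0777; -0.0777 0.7880]  S=[2.1686]  K=[0.7645; -0.0794]  nu=[5.3651]  x^+=[0.7457, -1.2670]  P^+=[0.3811 0.0540; 0.0540 0.7743]
step 2: x^-=[0.7383, -1.2686]  P^-=[0.5831 0.1021; 0.1021 0.8582]  S=[1.0609]  K=[0.5380; -0.0008]  nu=[2.5295]  x^+=[2.0992, -1.2706]  P^+=[0.2759 0.1026; 0.1026 0.8582]
step 3: x^-=[2.3081, -1.3667]  P^-=[0.4537 0.1725; 0.1725 0.9285]  S=[0.9157]  K=[0.4729; 0.0667]  nu=[1.4379]  x^+=[2.9880, -1.2708]  P^+=[0.2489 0.1436; 0.1436 0.9244]
step 4: x^-=[3.3390, -1.4291]  P^-=[0.4275 0.2265; 0.2265 0.9839]  S=[0.8774]  K=[0.4563; 0.1236]  nu=[-0.0205]  x^+=[3.3297, -1.4316]  P^+=[0.2448 0.1770; 0.1770 0.9705]
step 5: x^-=[3.7193, -1.6074]  P^-=[0.4302 0.2682; 0.2682 1.0218]  S=[0.8706]  K=[0.4572; 0.1672]  nu=[-7.1321]  x^+=[0.4583, -2.7997]  P^+=[0.2482 0.2016; 0.2016 0.9975]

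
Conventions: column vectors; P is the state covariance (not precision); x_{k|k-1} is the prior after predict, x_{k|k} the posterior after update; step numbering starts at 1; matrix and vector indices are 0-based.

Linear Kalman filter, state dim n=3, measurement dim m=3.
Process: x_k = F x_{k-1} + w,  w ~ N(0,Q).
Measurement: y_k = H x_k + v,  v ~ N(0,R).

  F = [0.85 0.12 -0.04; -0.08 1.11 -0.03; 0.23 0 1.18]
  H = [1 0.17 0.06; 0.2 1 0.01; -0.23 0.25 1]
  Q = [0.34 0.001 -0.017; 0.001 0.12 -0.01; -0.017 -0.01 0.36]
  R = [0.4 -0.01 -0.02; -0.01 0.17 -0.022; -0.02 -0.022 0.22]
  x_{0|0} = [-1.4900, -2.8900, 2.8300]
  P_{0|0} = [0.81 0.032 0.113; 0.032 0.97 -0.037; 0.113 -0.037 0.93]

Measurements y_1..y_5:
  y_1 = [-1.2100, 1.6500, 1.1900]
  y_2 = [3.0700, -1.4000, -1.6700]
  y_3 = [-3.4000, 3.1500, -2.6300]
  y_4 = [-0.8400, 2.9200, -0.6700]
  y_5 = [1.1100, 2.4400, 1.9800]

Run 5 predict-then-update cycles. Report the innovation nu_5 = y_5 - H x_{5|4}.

innov = [1.1055, -0.6694, 3.8353]

step 1: x^-=[-1.7265, -3.1736, 2.9967]  P^-=[0.9399 0.1054 0.2054; 0.1054 1.3185 -0.1096; 0.2054 -0.1096 1.7591]  S=[1.4426 0.5099 0.1299; 0.5099 1.5670 0.1938; 0.1299 0.1938 1.9499]  K=[0.6864 -0.0305 -0.0347; -0.0892 0.8808 0.0188; 0.1963 -0.2041 0.8711]  nu=[0.8762, 5.1389, -1.4104]  x^+=[-1.2331, 1.2482, 0.8914]  P^+=[0.2835 -0.0686 0.0617; -0.0686 0.1646 -0.0704; 0.0617 -0.0704 0.2240]
step 2: x^-=[-0.9340, 1.4574, 0.7682]  P^-=[0.5301 -0.0582 0.0773; -0.0582 0.3420 -0.1391; 0.0773 -0.1391 0.7204]  S=[0.9292 0.0876 -0.0459; 0.0876 0.5076 -0.0674; -0.0459 -0.0674 0.8914]  K=[0.5635 -0.0064 -0.0378; -0.0712 0.6606 0.0011; 0.1559 -0.1574 0.7453]  nu=[3.7101, -2.6783, -3.0174]  x^+=[1.2882, -0.5796, -0.4807]  P^+=[0.2324 -0.0528 0.0472; -0.0528 0.1241 -0.0560; 0.0472 -0.0560 0.1892]
step 3: x^-=[1.0447, -0.7320, -0.2710]  P^-=[0.4965 -0.0458 0.0570; -0.0458 0.2879 -0.1127; 0.0570 -0.1127 0.6613]  S=[0.8962 0.0856 -0.0565; 0.0856 0.4575 -0.0597; -0.0565 -0.0597 0.8483]  K=[0.5454 0.0105 -0.0438; -0.0629 0.6191 0.0038; 0.1459 -0.1388 0.7309]  nu=[-4.3040, 3.6758, -1.9357]  x^+=[-1.1794, 1.8071, -2.8241]  P^+=[0.2245 -0.0480 0.0429; -0.0480 0.1159 -0.0516; 0.0429 -0.0516 0.1837]
step 4: x^-=[-0.6727, 2.1850, -3.6037]  P^-=[0.4920 -0.0420 0.0522; -0.0420 0.2766 -0.1048; 0.0522 -0.1048 0.6509]  S=[0.8922 0.0871 -0.0591; 0.0871 0.4477 -0.0561; -0.0591 -0.0561 0.8427]  K=[0.5424 0.0160 -0.0457; -0.0605 0.6092 0.0055; 0.1435 -0.1328 0.7283]  nu=[-0.3225, 0.9056, 2.2328]  x^+=[-0.9351, 2.7685, -2.1440]  P^+=[0.2231 -0.0467 0.0418; -0.0467 0.1139 -0.0502; 0.0418 -0.0502 0.1824]
step 5: x^-=[-0.3769, 3.2122, -2.7451]  P^-=[0.4913 -0.0410 0.0511; -0.0410 0.2738 -0.1025; 0.0511 -0.1025 0.6485]  S=[0.8916 0.0876 -0.0596; 0.0876 0.4453 -0.0549; -0.0596 -0.0549 0.8416]  K=[0.5418 0.0175 -0.0462; -0.0599 0.6067 0.0061; 0.1430 -0.1310 0.7278]  nu=[1.1055, -0.6694, 3.8353]  x^+=[0.0333, 2.7633, 0.2919]  P^+=[0.2229 -0.0464 0.0415; -0.0464 0.1134 -0.0498; 0.0415 -0.0498 0.1821]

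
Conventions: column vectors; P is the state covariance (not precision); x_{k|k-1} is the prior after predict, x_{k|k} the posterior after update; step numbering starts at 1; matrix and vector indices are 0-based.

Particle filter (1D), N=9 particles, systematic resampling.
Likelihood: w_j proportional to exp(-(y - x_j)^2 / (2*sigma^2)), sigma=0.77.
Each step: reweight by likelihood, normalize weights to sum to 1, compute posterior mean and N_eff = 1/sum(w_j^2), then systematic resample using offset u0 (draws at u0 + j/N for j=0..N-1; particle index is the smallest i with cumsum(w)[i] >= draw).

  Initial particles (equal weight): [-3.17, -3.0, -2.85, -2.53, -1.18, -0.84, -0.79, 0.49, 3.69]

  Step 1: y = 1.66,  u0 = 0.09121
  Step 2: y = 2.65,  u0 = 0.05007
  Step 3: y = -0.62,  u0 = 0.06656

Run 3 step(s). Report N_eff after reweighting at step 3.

N_eff = 3.0000

step 1: w=[0.0000, 0.0000, 0.0000, 0.0000, 0.0031, 0.0143, 0.0177, 0.8786, 0.0863]  mean=0.7193  Neff=1.2821  idx=[7, 7, 7, 7, 7, 7, 7, 7, 8]
step 2: w=[0.0350, 0.0350, 0.0350, 0.0350, 0.0350, 0.0350, 0.0350, 0.0350, 0.7197]  mean=2.7931  Neff=1.8947  idx=[1, 4, 7, 8, 8, 8, 8, 8, 8]
step 3: w=[0.3333, 0.3333, 0.3333, 0.0000, 0.0000, 0.0000, 0.0000, 0.0000, 0.0000]  mean=0.4900  Neff=3.0000  idx=[0, 0, 0, 1, 1, 1, 2, 2, 2]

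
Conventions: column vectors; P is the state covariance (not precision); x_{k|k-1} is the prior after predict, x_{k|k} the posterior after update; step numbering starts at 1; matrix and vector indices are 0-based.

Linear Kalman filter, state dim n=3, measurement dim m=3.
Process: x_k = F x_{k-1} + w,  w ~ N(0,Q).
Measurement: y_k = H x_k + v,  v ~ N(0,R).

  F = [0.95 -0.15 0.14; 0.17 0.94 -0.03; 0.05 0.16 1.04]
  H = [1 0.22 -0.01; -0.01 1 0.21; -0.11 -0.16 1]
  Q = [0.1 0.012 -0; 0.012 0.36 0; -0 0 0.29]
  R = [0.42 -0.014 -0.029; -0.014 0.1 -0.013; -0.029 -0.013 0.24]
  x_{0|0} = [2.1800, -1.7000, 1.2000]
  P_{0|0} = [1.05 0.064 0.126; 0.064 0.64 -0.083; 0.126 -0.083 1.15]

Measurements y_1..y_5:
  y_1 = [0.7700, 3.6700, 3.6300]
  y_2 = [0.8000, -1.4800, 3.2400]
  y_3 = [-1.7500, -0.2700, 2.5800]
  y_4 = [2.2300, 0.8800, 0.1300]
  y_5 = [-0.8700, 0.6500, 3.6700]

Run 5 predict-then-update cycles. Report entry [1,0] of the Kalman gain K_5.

step 1: x^-=[2.4940, -1.2634, 1.0850]  P^-=[1.1033 0.1301 0.3477; 0.1301 0.9807 0.0154; 0.3477 0.0154 1.5394]  S=[1.6212 0.3909 0.1272; 0.3909 1.1511 0.1438; 0.1272 0.1438 1.7410]  K=[0.7105 -0.0835 0.0730; 0.0166 0.8683 -0.1625; 0.1048 0.1506 0.8407]  nu=[-1.4352, 4.7305, 2.6172]  x^+=[1.2702, 2.3951, 3.8471]  P^+=[0.3026 -0.0221 0.0278; -0.0221 0.0964 -0.0378; 0.0278 -0.0378 0.1938]
step 2: x^-=[1.3861, 2.3519, 4.4477]  P^-=[0.3943 0.0221 0.0698; 0.0221 0.4489 -0.0225; 0.0698 -0.0225 0.4928]  S=[0.8445 0.1156 -0.0323; 0.1156 0.5605 -0.0073; -0.0323 -0.0073 0.7417]  K=[0.4792 -0.0397 0.0513; 0.0313 0.7840 -0.1213; 0.0777 0.1359 0.6637]  nu=[-1.0590, -4.7520, -0.6790]  x^+=[1.0326, -1.3247, 3.2689]  P^+=[0.2035 -0.0133 0.0192; -0.0133 0.0853 -0.0280; 0.0192 -0.0280 0.1529]
step 3: x^-=[1.6373, -1.1678, 3.2393]  P^-=[0.2986 0.0167 0.0508; 0.0167 0.4385 -0.0151; 0.0508 -0.0151 0.4505]  S=[0.7463 0.1053 -0.0374; 0.1053 0.5515 -0.0063; -0.0374 -0.0063 0.6996]  K=[0.4114 -0.0338 0.0435; 0.0359 0.7809 -0.1155; 0.0705 0.1371 0.6444]  nu=[-3.0980, 0.2339, -0.6661]  x^+=[0.3261, -1.0193, 2.6239]  P^+=[0.1747 -0.0114 0.0163; -0.0114 0.0846 -0.0266; 0.0163 -0.0266 0.1484]
step 4: x^-=[0.8300, -0.9814, 2.5820]  P^-=[0.2711 0.0141 0.0460; 0.0141 0.4376 -0.0143; 0.0460 -0.0143 0.4457]  S=[0.7177 0.1018 -0.0384; 0.1018 0.5508 -0.0060; -0.0384 -0.0060 0.6952]  K=[0.3884 -0.0332 0.0412; 0.0371 0.7807 -0.1148; 0.0684 0.1375 0.6422]  nu=[1.6417, 1.3275, -2.5178]  x^+=[1.3198, 0.4047, 1.2600]  P^+=[0.1649 -0.0109 0.0155; -0.0109 0.0845 -0.0264; 0.0155 -0.0264 0.1478]
step 5: x^-=[1.3695, 0.5670, 1.4411]  P^-=[0.2620 0.0130 0.0447; 0.0130 0.4374 -0.0143; 0.0447 -0.0143 0.4451]  S=[0.7081 0.1005 -0.0385; 0.1005 0.5506 -0.0060; -0.0385 -0.0060 0.6947]  K=[0.3803 -0.0331 0.0406; 0.0374 0.7807 -0.1147; 0.0677 0.1375 0.6419]  nu=[-2.3498, -0.2059, 2.4703]  x^+=[0.5830, 0.0351, 2.8392]  P^+=[0.1615 -0.0107 0.0152; -0.0107 0.0845 -0.0264; 0.0152 -0.0264 0.1477]

K[1,0] = 0.0374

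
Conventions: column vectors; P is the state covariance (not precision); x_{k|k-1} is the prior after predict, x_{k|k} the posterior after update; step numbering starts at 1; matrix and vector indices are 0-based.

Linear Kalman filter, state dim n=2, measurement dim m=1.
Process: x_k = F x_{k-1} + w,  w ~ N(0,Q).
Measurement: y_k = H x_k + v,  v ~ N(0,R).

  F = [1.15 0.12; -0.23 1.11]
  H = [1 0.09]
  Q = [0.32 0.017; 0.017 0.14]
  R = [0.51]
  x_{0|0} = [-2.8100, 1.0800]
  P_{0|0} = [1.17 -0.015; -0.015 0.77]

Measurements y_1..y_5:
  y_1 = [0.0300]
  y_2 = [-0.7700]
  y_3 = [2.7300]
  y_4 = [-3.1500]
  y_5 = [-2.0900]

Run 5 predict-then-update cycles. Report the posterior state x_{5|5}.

step 1: x^-=[-3.1019, 1.8451]  P^-=[1.8743 -0.2086; -0.2086 1.1583]  S=[2.3561]  K=[0.7875; -0.0443]  nu=[2.9658]  x^+=[-0.7662, 1.7137]  P^+=[0.4130 -0.1264; -0.1264 1.1536]
step 2: x^-=[-0.6755, 2.0784]  P^-=[0.8479 -0.0965; -0.0965 1.6478]  S=[1.3539]  K=[0.6199; 0.0383]  nu=[-0.2816]  x^+=[-0.8500, 2.0677]  P^+=[0.3277 -0.1286; -0.1286 1.6458]
step 3: x^-=[-0.7294, 2.4906]  P^-=[0.7416 -0.0111; -0.0111 2.2508]  S=[1.2678]  K=[0.5841; 0.1511]  nu=[3.2353]  x^+=[1.1604, 2.9793]  P^+=[0.3090 -0.1229; -0.1229 2.2219]
step 4: x^-=[1.6920, 3.0401]  P^-=[0.7267 0.0777; 0.0777 2.9567]  S=[1.2746]  K=[0.5756; 0.2697]  nu=[-5.1156]  x^+=[-1.2526, 1.6603]  P^+=[0.3044 -0.1202; -0.1202 2.8640]
step 5: x^-=[-1.2412, 2.1310]  P^-=[0.7306 0.1679; 0.1679 3.7462]  S=[1.3012]  K=[0.5731; 0.3881]  nu=[-1.0406]  x^+=[-1.8376, 1.7271]  P^+=[0.3032 -0.1216; -0.1216 3.5502]

x_post = [-1.8376, 1.7271]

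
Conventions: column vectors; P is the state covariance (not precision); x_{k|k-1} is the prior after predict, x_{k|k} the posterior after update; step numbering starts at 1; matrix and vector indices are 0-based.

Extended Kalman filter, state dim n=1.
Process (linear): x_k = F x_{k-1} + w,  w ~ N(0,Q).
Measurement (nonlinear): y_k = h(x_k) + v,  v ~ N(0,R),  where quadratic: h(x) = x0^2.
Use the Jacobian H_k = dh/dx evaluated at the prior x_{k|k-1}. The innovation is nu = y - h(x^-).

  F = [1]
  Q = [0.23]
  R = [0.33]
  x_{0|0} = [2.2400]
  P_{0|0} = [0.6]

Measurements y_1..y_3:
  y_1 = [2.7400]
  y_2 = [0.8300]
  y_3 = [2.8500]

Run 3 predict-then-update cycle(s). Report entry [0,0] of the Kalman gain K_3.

K[0,0] = 0.3452

step 1: x^-=[2.2400]  P^-=[0.8300]  H_jac=[4.4800]  S=[16.9884]  K=[0.2189]  nu=[-2.2776]  x^+=[1.7415]  P^+=[0.0161]
step 2: x^-=[1.7415]  P^-=[0.2461]  H_jac=[3.4830]  S=[3.3157]  K=[0.2585]  nu=[-2.2028]  x^+=[1.1720]  P^+=[0.0245]
step 3: x^-=[1.1720]  P^-=[0.2545]  H_jac=[2.3440]  S=[1.7283]  K=[0.3452]  nu=[1.4764]  x^+=[1.6816]  P^+=[0.0486]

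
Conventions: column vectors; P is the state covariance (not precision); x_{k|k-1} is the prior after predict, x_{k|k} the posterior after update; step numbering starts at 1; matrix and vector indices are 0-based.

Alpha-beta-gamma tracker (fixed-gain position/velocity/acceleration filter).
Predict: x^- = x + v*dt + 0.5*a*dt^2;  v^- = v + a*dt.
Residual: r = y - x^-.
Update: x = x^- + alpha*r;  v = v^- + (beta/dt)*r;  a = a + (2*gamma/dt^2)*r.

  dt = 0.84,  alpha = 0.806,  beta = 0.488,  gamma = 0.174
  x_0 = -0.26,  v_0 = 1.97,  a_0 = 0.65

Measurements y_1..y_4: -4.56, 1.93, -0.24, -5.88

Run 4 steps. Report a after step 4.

a_post = -3.2125

step 1: x_pred=1.6241  r=-6.1841  x^+=-3.3603  v^+=-1.0767  a^+=-2.4000
step 2: x_pred=-5.1114  r=7.0414  x^+=0.5640  v^+=0.9981  a^+=1.0728
step 3: x_pred=1.7808  r=-2.0208  x^+=0.1520  v^+=0.7252  a^+=0.0762
step 4: x_pred=0.7881  r=-6.6681  x^+=-4.5864  v^+=-3.0847  a^+=-3.2125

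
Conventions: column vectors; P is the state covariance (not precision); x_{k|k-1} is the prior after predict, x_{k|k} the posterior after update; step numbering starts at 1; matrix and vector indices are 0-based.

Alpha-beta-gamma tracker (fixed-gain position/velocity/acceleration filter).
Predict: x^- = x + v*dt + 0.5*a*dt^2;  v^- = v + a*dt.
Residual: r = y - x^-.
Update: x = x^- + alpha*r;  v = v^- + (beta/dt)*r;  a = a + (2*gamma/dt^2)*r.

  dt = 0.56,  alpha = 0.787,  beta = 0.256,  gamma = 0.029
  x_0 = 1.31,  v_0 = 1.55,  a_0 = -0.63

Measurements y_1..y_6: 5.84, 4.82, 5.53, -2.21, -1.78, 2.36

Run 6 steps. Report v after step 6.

step 1: x_pred=2.0792  r=3.7608  x^+=5.0390  v^+=2.9164  a^+=0.0656
step 2: x_pred=6.6824  r=-1.8624  x^+=5.2167  v^+=2.1017  a^+=-0.2789
step 3: x_pred=6.3499  r=-0.8199  x^+=5.7046  v^+=1.5707  a^+=-0.4305
step 4: x_pred=6.5167  r=-8.7267  x^+=-0.3512  v^+=-2.6598  a^+=-2.0445
step 5: x_pred=-2.1613  r=0.3813  x^+=-1.8612  v^+=-3.6304  a^+=-1.9740
step 6: x_pred=-4.2038  r=6.5638  x^+=0.9619  v^+=-1.7353  a^+=-0.7601

v_post = -1.7353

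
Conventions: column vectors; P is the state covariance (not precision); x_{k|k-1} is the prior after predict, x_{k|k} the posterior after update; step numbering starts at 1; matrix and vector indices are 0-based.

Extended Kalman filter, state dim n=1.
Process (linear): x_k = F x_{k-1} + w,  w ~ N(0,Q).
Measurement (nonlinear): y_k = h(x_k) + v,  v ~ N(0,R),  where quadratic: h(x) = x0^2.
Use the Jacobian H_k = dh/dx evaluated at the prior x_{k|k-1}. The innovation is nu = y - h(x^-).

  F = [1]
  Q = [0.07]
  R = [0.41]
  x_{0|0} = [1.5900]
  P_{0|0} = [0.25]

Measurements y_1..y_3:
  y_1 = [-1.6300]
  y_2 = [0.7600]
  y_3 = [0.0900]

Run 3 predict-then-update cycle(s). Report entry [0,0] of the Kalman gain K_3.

step 1: x^-=[1.5900]  P^-=[0.3200]  H_jac=[3.1800]  S=[3.6460]  K=[0.2791]  nu=[-4.1581]  x^+=[0.4295]  P^+=[0.0360]
step 2: x^-=[0.4295]  P^-=[0.1060]  H_jac=[0.8589]  S=[0.4882]  K=[0.1865]  nu=[0.5756]  x^+=[0.5368]  P^+=[0.0890]
step 3: x^-=[0.5368]  P^-=[0.1590]  H_jac=[1.0736]  S=[0.5933]  K=[0.2877]  nu=[-0.1981]  x^+=[0.4798]  P^+=[0.1099]

K[0,0] = 0.2877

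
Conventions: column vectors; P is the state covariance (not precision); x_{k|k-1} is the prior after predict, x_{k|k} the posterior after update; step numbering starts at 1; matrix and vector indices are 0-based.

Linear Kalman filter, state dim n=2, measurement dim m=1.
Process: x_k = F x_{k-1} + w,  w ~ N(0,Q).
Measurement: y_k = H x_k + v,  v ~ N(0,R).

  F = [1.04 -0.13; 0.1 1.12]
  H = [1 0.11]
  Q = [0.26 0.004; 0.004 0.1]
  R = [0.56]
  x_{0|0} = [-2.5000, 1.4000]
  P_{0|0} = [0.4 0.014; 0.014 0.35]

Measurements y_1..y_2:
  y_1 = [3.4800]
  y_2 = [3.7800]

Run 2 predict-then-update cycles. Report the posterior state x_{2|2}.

step 1: x^-=[-2.7820, 1.3180]  P^-=[0.6948 0.0108; 0.0108 0.5462]  S=[1.2637]  K=[0.5507; 0.0561]  nu=[6.1170]  x^+=[0.5867, 1.6609]  P^+=[0.3115 -0.0282; -0.0282 0.5422]
step 2: x^-=[0.3942, 1.9189]  P^-=[0.6137 -0.0751; -0.0751 0.7769]  S=[1.1666]  K=[0.5190; 0.0089]  nu=[3.1747]  x^+=[2.0419, 1.9471]  P^+=[0.2995 -0.0805; -0.0805 0.7768]

x_post = [2.0419, 1.9471]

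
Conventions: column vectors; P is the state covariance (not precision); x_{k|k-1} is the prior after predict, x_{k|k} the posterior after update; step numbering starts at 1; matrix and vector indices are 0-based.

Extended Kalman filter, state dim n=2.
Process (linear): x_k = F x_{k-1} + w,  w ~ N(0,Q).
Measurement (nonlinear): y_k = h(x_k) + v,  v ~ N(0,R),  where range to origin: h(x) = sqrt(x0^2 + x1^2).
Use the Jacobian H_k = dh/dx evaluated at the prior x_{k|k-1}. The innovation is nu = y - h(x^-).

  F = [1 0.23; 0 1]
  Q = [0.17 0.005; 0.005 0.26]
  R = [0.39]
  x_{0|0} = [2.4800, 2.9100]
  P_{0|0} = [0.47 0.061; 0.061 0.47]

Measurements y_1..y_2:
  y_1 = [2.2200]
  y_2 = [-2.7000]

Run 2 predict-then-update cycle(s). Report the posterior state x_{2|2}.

step 1: x^-=[3.1493, 2.9100]  P^-=[0.6929 0.1741; 0.1741 0.7300]  H_jac=[0.7345 0.6787]  S=[1.2736]  K=[0.4924; 0.4894]  nu=[-2.0679]  x^+=[2.1311, 1.8980]  P^+=[0.3842 -0.1328; -0.1328 0.4250]
step 2: x^-=[2.5676, 1.8980]  P^-=[0.5156 -0.0301; -0.0301 0.6850]  H_jac=[0.8042 0.5944]  S=[0.9367]  K=[0.4235; 0.4089]  nu=[-5.8929]  x^+=[0.0717, -0.5115]  P^+=[0.3475 -0.1923; -0.1923 0.5284]

x_post = [0.0717, -0.5115]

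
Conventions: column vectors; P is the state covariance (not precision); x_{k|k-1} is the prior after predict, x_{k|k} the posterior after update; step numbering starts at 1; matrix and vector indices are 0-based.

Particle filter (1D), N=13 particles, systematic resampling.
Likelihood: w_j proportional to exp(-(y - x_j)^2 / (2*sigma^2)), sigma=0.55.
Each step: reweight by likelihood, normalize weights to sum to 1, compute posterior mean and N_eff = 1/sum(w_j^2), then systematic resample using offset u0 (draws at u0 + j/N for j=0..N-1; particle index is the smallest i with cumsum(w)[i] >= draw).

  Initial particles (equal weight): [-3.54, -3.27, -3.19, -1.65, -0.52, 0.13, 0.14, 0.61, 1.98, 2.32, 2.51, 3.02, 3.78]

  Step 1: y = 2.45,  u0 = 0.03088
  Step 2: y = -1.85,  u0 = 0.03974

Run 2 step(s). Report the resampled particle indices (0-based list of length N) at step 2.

step 1: w=[0.0000, 0.0000, 0.0000, 0.0000, 0.0000, 0.0000, 0.0000, 0.0011, 0.2102, 0.2944, 0.3010, 0.1770, 0.0163]  mean=2.4512  Neff=3.9522  idx=[8, 8, 8, 9, 9, 9, 9, 10, 10, 10, 10, 11, 11]
step 2: w=[0.3281, 0.3281, 0.3281, 0.0037, 0.0037, 0.0037, 0.0037, 0.0003, 0.0003, 0.0003, 0.0003, 0.0000, 0.0000]  mean=1.9855  Neff=3.0956  idx=[0, 0, 0, 0, 1, 1, 1, 1, 1, 2, 2, 2, 2]

resampled_idx = [0, 0, 0, 0, 1, 1, 1, 1, 1, 2, 2, 2, 2]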